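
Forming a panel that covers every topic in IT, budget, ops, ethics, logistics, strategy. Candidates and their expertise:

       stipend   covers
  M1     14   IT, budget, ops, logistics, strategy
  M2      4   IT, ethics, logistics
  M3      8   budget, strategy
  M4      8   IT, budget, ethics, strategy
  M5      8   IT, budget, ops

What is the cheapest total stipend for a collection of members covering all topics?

M1, M2 cover every topic at stipend 14 + 4 = 18.
Any cover uses at least 2 members; among all covering selections none totals below 18.

18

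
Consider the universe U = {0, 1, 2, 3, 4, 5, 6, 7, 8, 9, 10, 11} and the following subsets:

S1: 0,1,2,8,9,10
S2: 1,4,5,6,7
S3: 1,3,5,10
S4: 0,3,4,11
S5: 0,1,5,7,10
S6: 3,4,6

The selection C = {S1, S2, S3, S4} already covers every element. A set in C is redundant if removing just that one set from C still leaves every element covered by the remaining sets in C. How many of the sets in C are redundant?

1

Drop S1: 2, 8, 9 uncovered — not redundant.
Drop S2: 6, 7 uncovered — not redundant.
Drop S3: the rest still cover every element — redundant.
Drop S4: 11 uncovered — not redundant.
1 redundant: S3.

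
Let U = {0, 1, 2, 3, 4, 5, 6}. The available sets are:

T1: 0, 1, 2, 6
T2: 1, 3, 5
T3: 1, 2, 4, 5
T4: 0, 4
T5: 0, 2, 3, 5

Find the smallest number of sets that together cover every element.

T1, T2, T3 together cover {0, 1, 2, 3, 4, 5, 6} — every element.
No 2 of the 5 sets cover everything (all 10 pairs fall short), so 3 is minimum.

3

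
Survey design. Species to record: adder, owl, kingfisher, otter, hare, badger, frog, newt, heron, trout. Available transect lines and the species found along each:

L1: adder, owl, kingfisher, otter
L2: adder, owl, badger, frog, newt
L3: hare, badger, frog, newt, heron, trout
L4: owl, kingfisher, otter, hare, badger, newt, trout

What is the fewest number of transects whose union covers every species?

L1, L3 together cover {adder, owl, kingfisher, otter, hare, badger, frog, newt, heron, trout} — every species.
No single transect contains all 10 species, so 2 is optimal.

2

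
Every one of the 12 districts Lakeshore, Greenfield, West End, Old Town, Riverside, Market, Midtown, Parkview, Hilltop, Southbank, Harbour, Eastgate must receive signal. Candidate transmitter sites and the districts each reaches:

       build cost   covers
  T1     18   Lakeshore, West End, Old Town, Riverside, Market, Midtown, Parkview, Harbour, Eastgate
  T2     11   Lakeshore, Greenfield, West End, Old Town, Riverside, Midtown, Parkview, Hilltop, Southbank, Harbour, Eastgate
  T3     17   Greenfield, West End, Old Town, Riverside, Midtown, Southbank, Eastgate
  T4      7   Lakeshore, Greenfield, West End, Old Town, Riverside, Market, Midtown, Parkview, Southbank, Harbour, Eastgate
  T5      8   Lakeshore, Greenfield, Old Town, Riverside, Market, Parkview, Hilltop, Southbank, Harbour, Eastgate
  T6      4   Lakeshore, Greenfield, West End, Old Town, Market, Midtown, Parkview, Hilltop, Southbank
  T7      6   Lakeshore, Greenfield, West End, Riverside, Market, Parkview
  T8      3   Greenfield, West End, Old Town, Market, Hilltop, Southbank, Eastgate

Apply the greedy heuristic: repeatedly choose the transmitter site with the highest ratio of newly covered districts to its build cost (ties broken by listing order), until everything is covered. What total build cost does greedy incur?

Pick 1: T8 adds 7 new (Greenfield, West End, Old Town, Market, Hilltop, Southbank, Eastgate) at build cost 3 (ratio 7/3).
Pick 2: T6 adds 3 new (Lakeshore, Midtown, Parkview) at build cost 4 (ratio 3/4).
Pick 3: T4 adds 2 new (Riverside, Harbour) at build cost 7 (ratio 2/7).
Greedy total build cost: 3 + 4 + 7 = 14. (The true optimum is 10, so greedy overshoots here.)

14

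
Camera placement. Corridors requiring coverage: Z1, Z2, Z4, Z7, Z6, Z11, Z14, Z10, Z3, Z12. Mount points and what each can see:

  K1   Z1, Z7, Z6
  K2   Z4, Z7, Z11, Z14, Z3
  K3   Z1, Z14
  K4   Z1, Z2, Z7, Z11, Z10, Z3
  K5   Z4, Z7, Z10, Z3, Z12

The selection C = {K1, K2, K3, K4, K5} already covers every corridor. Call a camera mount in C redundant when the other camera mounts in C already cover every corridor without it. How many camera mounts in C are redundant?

2

Drop K1: Z6 uncovered — not redundant.
Drop K2: the rest still cover every corridor — redundant.
Drop K3: the rest still cover every corridor — redundant.
Drop K4: Z2 uncovered — not redundant.
Drop K5: Z12 uncovered — not redundant.
2 redundant: K2, K3.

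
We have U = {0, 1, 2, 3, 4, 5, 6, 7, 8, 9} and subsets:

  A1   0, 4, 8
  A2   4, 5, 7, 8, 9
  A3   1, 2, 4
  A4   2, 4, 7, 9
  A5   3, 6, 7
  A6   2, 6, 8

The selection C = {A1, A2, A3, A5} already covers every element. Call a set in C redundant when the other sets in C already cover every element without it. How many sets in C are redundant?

0

Drop A1: 0 uncovered — not redundant.
Drop A2: 5, 9 uncovered — not redundant.
Drop A3: 1, 2 uncovered — not redundant.
Drop A5: 3, 6 uncovered — not redundant.
None of the sets in C is redundant.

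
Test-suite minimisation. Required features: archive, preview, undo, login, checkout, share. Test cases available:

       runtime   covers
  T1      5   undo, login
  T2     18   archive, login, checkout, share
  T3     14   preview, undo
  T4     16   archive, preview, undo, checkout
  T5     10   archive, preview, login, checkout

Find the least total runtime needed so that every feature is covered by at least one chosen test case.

T2, T3 cover every feature at runtime 18 + 14 = 32.
Any cover uses at least 2 test cases; among all covering selections none totals below 32.
Greedy by coverage-per-runtime would pick T1, T5, T2 for 33 — worse than the optimum 32.

32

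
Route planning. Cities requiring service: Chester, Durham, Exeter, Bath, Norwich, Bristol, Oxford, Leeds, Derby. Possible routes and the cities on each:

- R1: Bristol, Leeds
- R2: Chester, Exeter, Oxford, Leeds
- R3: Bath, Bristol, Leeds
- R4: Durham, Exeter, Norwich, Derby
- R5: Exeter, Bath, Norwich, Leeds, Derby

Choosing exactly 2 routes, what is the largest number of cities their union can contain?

Choosing R2, R4 covers {Chester, Durham, Exeter, Norwich, Oxford, Leeds, Derby} — 7 cities.
No choice of 2 routes does better; here Bath, Bristol are left uncovered.

7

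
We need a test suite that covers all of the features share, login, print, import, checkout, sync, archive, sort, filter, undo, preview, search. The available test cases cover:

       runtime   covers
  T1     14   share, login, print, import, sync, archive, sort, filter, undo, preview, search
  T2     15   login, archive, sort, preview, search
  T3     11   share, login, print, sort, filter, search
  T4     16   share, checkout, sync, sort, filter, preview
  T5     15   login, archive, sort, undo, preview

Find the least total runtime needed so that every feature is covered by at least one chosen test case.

30

T1, T4 cover every feature at runtime 14 + 16 = 30.
Any cover uses at least 2 test cases; among all covering selections none totals below 30.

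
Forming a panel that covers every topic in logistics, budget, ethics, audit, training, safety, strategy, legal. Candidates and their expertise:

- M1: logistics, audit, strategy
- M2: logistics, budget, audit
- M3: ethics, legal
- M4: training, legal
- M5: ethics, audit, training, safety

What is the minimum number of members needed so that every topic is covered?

4

M1, M2, M3, M5 together cover {logistics, budget, ethics, audit, training, safety, strategy, legal} — every topic.
No 3 of the 5 members cover everything (all 10 triples fall short), so 4 is minimum.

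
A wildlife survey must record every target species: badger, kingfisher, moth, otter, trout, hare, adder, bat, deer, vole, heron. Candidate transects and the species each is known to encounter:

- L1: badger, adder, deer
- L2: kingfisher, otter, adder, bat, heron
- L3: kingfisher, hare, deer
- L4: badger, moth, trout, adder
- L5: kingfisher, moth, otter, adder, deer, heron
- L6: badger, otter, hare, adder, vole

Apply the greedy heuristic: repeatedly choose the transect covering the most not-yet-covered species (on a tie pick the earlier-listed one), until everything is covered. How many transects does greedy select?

Pick 1: L5 covers 6 new species (kingfisher, moth, otter, adder, deer, heron).
Pick 2: L6 covers 3 new species (badger, hare, vole).
Pick 3: L2 covers 1 new species (bat).
Pick 4: L4 covers 1 new species (trout).
Greedy uses 4 transects.

4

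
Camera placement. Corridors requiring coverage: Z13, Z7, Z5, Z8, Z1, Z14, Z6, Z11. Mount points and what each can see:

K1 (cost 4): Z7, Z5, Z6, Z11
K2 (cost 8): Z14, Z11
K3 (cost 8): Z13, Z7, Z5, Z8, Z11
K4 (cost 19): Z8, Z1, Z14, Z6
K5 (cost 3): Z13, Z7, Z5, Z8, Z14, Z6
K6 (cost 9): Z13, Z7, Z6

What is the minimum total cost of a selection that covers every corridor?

26

K1, K4, K5 cover every corridor at cost 4 + 19 + 3 = 26.
Any cover uses at least 2 camera mounts; among all covering selections none totals below 26.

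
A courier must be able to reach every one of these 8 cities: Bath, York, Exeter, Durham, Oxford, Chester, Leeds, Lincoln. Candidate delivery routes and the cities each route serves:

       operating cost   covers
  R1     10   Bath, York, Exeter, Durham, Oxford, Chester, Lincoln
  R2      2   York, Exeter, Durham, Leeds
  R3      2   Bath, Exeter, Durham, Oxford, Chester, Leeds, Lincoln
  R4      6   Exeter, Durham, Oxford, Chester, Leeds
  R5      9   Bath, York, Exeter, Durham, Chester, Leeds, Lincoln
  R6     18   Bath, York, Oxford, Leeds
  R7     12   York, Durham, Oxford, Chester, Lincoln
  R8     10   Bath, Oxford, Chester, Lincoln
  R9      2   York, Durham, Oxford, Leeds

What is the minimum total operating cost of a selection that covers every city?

4

R2, R3 cover every city at operating cost 2 + 2 = 4.
Any cover uses at least 2 routes; among all covering selections none totals below 4.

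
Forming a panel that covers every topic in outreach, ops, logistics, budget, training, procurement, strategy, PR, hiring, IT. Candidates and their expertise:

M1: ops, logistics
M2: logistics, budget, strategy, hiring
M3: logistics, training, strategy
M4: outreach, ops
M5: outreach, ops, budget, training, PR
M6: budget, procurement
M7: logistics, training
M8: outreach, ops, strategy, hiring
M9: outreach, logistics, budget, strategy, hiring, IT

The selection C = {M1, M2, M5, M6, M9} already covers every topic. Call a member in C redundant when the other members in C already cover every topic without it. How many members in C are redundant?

Drop M1: the rest still cover every topic — redundant.
Drop M2: the rest still cover every topic — redundant.
Drop M5: training, PR uncovered — not redundant.
Drop M6: procurement uncovered — not redundant.
Drop M9: IT uncovered — not redundant.
2 redundant: M1, M2.

2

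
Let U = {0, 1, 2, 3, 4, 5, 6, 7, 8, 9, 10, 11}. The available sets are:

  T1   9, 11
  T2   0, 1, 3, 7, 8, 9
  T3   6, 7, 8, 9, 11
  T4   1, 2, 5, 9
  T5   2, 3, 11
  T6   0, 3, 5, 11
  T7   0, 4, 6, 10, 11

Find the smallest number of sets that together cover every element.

T2, T4, T7 together cover {0, 1, 2, 3, 4, 5, 6, 7, 8, 9, 10, 11} — every element.
No 2 of the 7 sets cover everything (all 21 pairs fall short), so 3 is minimum.

3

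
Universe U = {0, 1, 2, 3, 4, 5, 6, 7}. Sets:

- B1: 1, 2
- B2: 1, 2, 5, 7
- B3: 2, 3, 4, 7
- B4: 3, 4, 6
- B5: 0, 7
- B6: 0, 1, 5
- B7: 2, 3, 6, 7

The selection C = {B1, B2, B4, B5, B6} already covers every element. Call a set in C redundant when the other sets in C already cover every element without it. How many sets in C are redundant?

Drop B1: the rest still cover every element — redundant.
Drop B2: the rest still cover every element — redundant.
Drop B4: 3, 4, 6 uncovered — not redundant.
Drop B5: the rest still cover every element — redundant.
Drop B6: the rest still cover every element — redundant.
4 redundant: B1, B2, B5, B6.

4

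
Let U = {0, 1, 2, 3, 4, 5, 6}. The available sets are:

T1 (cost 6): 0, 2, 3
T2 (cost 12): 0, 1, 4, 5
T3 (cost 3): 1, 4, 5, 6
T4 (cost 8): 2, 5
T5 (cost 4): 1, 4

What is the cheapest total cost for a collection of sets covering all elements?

9

T1, T3 cover every element at cost 6 + 3 = 9.
Any cover uses at least 2 sets; among all covering selections none totals below 9.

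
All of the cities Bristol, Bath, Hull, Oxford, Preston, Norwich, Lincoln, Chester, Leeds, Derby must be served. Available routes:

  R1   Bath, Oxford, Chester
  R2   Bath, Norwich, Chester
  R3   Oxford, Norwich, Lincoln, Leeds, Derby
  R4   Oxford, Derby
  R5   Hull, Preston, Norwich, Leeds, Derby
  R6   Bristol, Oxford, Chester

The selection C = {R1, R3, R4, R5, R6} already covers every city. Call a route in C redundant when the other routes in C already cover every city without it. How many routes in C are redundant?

1

Drop R1: Bath uncovered — not redundant.
Drop R3: Lincoln uncovered — not redundant.
Drop R4: the rest still cover every city — redundant.
Drop R5: Hull, Preston uncovered — not redundant.
Drop R6: Bristol uncovered — not redundant.
1 redundant: R4.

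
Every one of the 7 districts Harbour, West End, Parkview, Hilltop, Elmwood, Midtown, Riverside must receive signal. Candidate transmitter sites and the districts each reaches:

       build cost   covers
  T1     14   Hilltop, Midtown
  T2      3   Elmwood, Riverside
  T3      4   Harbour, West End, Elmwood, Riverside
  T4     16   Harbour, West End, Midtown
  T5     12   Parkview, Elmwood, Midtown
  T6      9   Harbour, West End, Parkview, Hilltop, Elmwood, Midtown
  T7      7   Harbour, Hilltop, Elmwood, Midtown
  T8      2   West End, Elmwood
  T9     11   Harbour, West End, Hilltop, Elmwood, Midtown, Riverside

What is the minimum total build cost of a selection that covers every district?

12

T2, T6 cover every district at build cost 3 + 9 = 12.
Any cover uses at least 2 transmitter sites; among all covering selections none totals below 12.
Greedy by coverage-per-build cost would pick T3, T6 for 13 — worse than the optimum 12.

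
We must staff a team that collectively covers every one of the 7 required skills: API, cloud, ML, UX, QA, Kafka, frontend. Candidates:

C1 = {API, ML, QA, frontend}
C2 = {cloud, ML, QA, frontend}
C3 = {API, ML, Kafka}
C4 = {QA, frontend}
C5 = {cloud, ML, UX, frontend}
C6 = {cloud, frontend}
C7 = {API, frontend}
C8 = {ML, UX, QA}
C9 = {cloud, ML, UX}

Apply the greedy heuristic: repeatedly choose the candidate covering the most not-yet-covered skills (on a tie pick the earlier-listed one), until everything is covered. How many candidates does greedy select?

Pick 1: C1 covers 4 new skills (API, ML, QA, frontend).
Pick 2: C5 covers 2 new skills (cloud, UX).
Pick 3: C3 covers 1 new skills (Kafka).
Greedy uses 3 candidates.

3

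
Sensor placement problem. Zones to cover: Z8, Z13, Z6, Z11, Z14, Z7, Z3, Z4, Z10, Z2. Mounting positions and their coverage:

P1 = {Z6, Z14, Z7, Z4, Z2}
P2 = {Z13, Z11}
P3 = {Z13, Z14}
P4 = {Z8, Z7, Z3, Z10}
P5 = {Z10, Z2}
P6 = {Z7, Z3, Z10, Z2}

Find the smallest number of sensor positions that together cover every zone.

P1, P2, P4 together cover {Z8, Z13, Z6, Z11, Z14, Z7, Z3, Z4, Z10, Z2} — every zone.
No 2 of the 6 sensor positions cover everything (all 15 pairs fall short), so 3 is minimum.

3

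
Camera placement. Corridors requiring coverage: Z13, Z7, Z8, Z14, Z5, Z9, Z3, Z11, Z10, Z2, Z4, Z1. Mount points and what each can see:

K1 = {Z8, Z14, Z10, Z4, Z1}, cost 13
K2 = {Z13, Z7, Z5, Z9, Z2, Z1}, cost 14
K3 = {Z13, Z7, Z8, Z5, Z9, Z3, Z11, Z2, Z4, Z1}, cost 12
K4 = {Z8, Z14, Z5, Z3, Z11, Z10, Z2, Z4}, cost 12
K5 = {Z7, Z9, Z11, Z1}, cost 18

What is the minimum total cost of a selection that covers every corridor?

24

K3, K4 cover every corridor at cost 12 + 12 = 24.
Any cover uses at least 2 camera mounts; among all covering selections none totals below 24.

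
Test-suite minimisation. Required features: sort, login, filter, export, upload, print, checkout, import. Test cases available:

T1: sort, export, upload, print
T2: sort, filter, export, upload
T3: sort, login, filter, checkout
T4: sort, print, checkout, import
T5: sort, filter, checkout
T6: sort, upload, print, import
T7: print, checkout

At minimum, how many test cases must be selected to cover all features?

3

T1, T3, T4 together cover {sort, login, filter, export, upload, print, checkout, import} — every feature.
No 2 of the 7 test cases cover everything (all 21 pairs fall short), so 3 is minimum.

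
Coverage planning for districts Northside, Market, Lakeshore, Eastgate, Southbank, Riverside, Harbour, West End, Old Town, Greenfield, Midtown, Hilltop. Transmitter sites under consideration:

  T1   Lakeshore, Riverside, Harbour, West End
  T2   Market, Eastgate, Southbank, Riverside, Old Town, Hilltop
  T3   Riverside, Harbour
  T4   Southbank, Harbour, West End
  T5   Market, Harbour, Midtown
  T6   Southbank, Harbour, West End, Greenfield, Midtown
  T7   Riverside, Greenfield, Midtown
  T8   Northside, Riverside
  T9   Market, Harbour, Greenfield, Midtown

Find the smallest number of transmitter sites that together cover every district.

4

T1, T2, T6, T8 together cover {Northside, Market, Lakeshore, Eastgate, Southbank, Riverside, Harbour, West End, Old Town, Greenfield, Midtown, Hilltop} — every district.
No 3 of the 9 transmitter sites cover everything (all 84 triples fall short), so 4 is minimum.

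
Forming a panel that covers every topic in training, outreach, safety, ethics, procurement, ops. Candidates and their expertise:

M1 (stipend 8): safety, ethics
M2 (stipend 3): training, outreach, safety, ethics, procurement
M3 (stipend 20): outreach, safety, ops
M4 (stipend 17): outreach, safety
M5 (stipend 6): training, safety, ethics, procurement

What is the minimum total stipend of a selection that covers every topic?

23

M2, M3 cover every topic at stipend 3 + 20 = 23.
Any cover uses at least 2 members; among all covering selections none totals below 23.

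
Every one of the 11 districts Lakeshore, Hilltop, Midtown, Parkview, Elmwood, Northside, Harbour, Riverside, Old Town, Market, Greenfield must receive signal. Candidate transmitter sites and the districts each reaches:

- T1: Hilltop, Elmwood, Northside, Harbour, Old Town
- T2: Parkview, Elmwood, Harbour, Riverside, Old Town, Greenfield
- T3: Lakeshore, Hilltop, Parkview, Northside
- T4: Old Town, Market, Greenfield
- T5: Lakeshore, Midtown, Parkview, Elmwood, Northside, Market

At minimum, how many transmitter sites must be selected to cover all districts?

T1, T2, T5 together cover {Lakeshore, Hilltop, Midtown, Parkview, Elmwood, Northside, Harbour, Riverside, Old Town, Market, Greenfield} — every district.
No 2 of the 5 transmitter sites cover everything (all 10 pairs fall short), so 3 is minimum.

3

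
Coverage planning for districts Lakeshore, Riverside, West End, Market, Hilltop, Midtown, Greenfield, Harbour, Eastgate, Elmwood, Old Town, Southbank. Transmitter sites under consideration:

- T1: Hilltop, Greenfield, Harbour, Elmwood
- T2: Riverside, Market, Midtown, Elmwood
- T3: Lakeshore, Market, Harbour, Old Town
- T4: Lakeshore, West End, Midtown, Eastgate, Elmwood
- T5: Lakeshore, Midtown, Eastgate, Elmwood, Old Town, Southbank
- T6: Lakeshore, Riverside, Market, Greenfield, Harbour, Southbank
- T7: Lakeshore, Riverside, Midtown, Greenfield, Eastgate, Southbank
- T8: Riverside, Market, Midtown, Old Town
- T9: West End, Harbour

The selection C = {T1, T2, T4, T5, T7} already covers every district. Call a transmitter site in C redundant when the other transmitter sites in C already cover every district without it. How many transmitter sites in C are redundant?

1

Drop T1: Hilltop, Harbour uncovered — not redundant.
Drop T2: Market uncovered — not redundant.
Drop T4: West End uncovered — not redundant.
Drop T5: Old Town uncovered — not redundant.
Drop T7: the rest still cover every district — redundant.
1 redundant: T7.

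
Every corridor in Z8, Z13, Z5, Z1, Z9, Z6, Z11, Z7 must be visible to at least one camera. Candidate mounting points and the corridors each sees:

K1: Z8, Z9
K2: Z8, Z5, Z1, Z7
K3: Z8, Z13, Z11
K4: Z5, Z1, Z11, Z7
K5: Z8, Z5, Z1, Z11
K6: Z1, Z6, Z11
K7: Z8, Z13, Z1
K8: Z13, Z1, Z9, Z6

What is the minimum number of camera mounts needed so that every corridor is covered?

3

K1, K4, K8 together cover {Z8, Z13, Z5, Z1, Z9, Z6, Z11, Z7} — every corridor.
No 2 of the 8 camera mounts cover everything (all 28 pairs fall short), so 3 is minimum.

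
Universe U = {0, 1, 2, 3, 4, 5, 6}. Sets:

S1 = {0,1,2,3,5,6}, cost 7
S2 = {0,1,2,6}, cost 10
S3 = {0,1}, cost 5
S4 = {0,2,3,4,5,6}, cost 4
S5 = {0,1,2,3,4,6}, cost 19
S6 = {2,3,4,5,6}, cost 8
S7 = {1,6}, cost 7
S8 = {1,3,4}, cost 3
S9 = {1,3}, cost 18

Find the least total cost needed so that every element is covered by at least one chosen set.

7

S4, S8 cover every element at cost 4 + 3 = 7.
Any cover uses at least 2 sets; among all covering selections none totals below 7.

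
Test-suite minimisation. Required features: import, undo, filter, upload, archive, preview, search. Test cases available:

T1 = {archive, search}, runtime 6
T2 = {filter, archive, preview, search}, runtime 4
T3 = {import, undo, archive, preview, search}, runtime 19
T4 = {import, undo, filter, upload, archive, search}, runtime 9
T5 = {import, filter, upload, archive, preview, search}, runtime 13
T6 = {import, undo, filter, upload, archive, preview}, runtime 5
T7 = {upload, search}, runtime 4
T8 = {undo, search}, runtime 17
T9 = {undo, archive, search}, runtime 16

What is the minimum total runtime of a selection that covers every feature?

T2, T6 cover every feature at runtime 4 + 5 = 9.
Any cover uses at least 2 test cases; among all covering selections none totals below 9.

9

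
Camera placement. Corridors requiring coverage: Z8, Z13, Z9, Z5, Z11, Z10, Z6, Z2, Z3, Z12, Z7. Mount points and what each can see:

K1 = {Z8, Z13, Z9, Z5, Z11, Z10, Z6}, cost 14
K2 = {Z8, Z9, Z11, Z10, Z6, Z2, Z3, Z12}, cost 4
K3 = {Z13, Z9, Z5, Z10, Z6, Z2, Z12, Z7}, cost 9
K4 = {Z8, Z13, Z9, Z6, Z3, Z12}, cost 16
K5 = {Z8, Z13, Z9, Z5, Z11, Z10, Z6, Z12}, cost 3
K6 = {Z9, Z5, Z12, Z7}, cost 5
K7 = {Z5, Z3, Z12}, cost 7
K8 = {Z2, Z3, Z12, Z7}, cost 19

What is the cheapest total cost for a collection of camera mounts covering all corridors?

12

K2, K5, K6 cover every corridor at cost 4 + 3 + 5 = 12.
Any cover uses at least 2 camera mounts; among all covering selections none totals below 12.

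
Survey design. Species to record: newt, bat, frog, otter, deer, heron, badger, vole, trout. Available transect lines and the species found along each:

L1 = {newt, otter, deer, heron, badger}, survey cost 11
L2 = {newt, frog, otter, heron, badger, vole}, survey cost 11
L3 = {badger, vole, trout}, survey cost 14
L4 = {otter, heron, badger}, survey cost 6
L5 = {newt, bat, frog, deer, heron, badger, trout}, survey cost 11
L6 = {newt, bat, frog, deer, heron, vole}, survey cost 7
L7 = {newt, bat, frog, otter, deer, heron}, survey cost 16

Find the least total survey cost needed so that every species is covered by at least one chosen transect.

L2, L5 cover every species at survey cost 11 + 11 = 22.
Any cover uses at least 2 transects; among all covering selections none totals below 22.

22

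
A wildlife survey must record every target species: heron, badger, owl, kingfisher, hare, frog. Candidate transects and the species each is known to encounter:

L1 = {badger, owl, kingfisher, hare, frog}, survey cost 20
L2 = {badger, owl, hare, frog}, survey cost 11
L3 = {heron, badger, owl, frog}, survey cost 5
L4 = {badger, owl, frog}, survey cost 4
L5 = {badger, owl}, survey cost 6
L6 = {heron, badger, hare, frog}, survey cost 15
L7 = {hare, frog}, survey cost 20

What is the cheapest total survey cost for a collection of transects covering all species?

L1, L3 cover every species at survey cost 20 + 5 = 25.
Any cover uses at least 2 transects; among all covering selections none totals below 25.

25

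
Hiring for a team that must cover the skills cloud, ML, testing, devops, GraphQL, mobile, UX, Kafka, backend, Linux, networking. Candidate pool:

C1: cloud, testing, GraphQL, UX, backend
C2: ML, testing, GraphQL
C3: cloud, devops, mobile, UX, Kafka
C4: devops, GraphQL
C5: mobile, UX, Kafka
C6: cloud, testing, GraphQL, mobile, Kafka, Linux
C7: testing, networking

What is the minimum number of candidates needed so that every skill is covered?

5

C1, C2, C3, C6, C7 together cover {cloud, ML, testing, devops, GraphQL, mobile, UX, Kafka, backend, Linux, networking} — every skill.
No 4 of the 7 candidates cover everything (all 35 size-4 selections fall short), so 5 is minimum.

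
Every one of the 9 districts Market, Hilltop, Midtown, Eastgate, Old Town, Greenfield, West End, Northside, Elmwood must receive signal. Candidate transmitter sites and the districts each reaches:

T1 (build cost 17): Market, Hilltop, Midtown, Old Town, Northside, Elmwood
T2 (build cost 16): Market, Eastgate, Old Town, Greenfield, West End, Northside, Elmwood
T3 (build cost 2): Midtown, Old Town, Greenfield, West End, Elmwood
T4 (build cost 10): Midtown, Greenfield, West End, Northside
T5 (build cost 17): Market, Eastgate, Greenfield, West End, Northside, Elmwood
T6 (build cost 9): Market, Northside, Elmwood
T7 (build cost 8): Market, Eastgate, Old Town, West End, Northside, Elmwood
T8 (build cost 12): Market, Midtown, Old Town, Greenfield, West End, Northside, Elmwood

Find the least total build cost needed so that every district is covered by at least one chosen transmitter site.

27

T1, T3, T7 cover every district at build cost 17 + 2 + 8 = 27.
Any cover uses at least 2 transmitter sites; among all covering selections none totals below 27.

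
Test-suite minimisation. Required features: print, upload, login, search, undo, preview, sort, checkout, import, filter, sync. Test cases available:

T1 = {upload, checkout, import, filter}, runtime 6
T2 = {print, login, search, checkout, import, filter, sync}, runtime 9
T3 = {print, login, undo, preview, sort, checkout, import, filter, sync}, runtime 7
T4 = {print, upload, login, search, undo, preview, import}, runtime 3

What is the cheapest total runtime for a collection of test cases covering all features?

T3, T4 cover every feature at runtime 7 + 3 = 10.
Any cover uses at least 2 test cases; among all covering selections none totals below 10.

10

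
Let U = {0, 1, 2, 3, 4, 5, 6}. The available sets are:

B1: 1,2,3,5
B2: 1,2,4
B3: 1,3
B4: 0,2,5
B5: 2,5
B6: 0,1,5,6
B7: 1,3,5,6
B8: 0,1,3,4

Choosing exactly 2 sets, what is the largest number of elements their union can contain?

Choosing B1, B6 covers {0, 1, 2, 3, 5, 6} — 6 elements.
No choice of 2 sets does better; here 4 is left uncovered.

6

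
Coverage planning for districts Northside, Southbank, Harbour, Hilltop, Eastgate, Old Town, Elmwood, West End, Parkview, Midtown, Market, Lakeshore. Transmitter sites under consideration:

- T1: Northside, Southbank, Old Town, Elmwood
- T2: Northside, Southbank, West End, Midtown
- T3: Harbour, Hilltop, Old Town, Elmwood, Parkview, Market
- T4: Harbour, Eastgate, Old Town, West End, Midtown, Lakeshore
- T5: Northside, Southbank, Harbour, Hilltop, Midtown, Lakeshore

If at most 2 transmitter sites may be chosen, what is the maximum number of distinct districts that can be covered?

10

Choosing T2, T3 covers {Northside, Southbank, Harbour, Hilltop, Old Town, Elmwood, West End, Parkview, Midtown, Market} — 10 districts.
No choice of 2 transmitter sites does better; here Eastgate, Lakeshore are left uncovered.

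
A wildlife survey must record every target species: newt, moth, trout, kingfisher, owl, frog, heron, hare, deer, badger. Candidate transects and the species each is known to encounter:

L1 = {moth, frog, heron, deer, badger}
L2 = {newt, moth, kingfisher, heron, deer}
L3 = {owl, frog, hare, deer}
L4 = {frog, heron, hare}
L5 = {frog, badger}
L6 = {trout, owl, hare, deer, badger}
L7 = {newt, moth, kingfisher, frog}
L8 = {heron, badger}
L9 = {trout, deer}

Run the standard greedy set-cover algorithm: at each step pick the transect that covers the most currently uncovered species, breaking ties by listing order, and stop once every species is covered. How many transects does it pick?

3

Pick 1: L1 covers 5 new species (moth, frog, heron, deer, badger).
Pick 2: L6 covers 3 new species (trout, owl, hare).
Pick 3: L2 covers 2 new species (newt, kingfisher).
Greedy uses 3 transects.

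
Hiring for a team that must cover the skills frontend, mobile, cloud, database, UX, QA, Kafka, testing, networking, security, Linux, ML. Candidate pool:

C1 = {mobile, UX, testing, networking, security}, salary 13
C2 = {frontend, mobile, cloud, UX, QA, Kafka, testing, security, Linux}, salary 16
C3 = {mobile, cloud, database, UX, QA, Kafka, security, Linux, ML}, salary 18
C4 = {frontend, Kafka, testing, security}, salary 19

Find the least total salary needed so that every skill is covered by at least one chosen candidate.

C1, C2, C3 cover every skill at salary 13 + 16 + 18 = 47.
Any cover uses at least 3 candidates; among all covering selections none totals below 47.

47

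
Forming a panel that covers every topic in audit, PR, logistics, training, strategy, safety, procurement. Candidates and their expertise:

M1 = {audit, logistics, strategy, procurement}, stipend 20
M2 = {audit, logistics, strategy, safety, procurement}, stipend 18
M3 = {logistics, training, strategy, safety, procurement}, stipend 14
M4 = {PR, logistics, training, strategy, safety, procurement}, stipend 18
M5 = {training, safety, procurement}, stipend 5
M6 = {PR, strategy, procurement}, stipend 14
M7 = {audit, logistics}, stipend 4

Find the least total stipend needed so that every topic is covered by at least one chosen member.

M4, M7 cover every topic at stipend 18 + 4 = 22.
Any cover uses at least 2 members; among all covering selections none totals below 22.
Greedy by coverage-per-stipend would pick M5, M7, M6 for 23 — worse than the optimum 22.

22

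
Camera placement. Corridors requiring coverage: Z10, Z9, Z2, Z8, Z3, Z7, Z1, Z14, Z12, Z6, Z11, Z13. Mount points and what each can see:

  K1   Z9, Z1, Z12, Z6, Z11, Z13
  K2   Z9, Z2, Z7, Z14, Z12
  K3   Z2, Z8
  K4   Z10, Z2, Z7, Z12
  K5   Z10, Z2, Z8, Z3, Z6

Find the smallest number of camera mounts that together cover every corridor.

3

K1, K2, K5 together cover {Z10, Z9, Z2, Z8, Z3, Z7, Z1, Z14, Z12, Z6, Z11, Z13} — every corridor.
No 2 of the 5 camera mounts cover everything (all 10 pairs fall short), so 3 is minimum.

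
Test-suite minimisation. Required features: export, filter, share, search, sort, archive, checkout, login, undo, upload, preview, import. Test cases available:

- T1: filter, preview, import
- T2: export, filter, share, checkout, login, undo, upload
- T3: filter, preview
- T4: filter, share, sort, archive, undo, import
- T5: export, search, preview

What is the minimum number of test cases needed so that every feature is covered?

T2, T4, T5 together cover {export, filter, share, search, sort, archive, checkout, login, undo, upload, preview, import} — every feature.
No 2 of the 5 test cases cover everything (all 10 pairs fall short), so 3 is minimum.

3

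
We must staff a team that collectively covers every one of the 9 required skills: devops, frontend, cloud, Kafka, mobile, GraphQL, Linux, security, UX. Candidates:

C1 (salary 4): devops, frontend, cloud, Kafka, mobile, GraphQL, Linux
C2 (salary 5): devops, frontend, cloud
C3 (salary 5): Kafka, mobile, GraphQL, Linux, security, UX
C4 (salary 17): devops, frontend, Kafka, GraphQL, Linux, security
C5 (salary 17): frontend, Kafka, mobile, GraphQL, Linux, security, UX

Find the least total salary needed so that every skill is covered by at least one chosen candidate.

C1, C3 cover every skill at salary 4 + 5 = 9.
Any cover uses at least 2 candidates; among all covering selections none totals below 9.

9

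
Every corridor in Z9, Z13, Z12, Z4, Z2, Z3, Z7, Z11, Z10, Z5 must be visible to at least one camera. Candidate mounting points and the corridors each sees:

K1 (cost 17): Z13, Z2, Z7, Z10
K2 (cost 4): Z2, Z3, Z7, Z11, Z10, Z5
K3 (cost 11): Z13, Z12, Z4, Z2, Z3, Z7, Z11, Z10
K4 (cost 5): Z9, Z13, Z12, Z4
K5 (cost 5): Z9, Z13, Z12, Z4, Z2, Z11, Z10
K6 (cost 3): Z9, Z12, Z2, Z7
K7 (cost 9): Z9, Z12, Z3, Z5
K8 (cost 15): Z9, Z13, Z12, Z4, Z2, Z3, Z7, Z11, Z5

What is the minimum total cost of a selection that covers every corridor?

K2, K4 cover every corridor at cost 4 + 5 = 9.
Any cover uses at least 2 camera mounts; among all covering selections none totals below 9.

9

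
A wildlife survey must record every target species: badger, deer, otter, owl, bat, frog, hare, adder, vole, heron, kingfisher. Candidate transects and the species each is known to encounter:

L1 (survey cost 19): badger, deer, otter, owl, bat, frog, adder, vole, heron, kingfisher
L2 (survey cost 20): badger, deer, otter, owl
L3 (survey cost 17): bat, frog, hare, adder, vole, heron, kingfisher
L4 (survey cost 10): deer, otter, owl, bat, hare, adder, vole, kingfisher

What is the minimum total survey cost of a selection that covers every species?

L1, L4 cover every species at survey cost 19 + 10 = 29.
Any cover uses at least 2 transects; among all covering selections none totals below 29.

29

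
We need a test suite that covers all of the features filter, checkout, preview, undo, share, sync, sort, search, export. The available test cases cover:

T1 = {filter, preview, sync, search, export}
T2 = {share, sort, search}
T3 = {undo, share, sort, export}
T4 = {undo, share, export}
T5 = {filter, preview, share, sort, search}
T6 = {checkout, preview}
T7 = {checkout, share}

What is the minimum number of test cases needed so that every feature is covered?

T1, T3, T6 together cover {filter, checkout, preview, undo, share, sync, sort, search, export} — every feature.
No 2 of the 7 test cases cover everything (all 21 pairs fall short), so 3 is minimum.

3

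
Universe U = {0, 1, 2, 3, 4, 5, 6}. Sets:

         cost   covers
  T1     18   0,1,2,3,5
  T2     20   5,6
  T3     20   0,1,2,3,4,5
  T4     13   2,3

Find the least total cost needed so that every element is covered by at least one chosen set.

40

T2, T3 cover every element at cost 20 + 20 = 40.
Any cover uses at least 2 sets; among all covering selections none totals below 40.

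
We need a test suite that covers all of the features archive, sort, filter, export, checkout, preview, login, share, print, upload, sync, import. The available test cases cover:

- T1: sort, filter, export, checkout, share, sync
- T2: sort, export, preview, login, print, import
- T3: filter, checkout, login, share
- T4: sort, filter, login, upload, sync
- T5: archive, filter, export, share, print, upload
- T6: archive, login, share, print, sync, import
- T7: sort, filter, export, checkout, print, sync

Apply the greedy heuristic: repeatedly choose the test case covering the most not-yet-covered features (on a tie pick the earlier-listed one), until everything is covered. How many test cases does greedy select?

3

Pick 1: T1 covers 6 new features (sort, filter, export, checkout, share, sync).
Pick 2: T2 covers 4 new features (preview, login, print, import).
Pick 3: T5 covers 2 new features (archive, upload).
Greedy uses 3 test cases.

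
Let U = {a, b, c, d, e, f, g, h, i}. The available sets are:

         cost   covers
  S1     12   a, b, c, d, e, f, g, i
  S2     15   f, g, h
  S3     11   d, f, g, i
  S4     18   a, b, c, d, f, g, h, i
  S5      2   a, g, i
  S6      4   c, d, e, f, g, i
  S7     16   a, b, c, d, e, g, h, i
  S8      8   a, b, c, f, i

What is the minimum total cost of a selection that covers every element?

20

S6, S7 cover every element at cost 4 + 16 = 20.
Any cover uses at least 2 sets; among all covering selections none totals below 20.
Greedy by coverage-per-cost would pick S5, S6, S7 for 22 — worse than the optimum 20.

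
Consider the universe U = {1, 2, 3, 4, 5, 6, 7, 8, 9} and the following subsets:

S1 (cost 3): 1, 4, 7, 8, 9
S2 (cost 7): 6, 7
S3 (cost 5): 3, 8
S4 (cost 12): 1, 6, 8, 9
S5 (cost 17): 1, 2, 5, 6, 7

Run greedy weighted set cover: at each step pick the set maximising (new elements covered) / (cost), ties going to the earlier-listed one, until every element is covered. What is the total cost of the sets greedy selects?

25

Pick 1: S1 adds 5 new (1, 4, 7, 8, 9) at cost 3 (ratio 5/3).
Pick 2: S3 adds 1 new (3) at cost 5 (ratio 1/5).
Pick 3: S5 adds 3 new (2, 5, 6) at cost 17 (ratio 3/17).
Greedy total cost: 3 + 5 + 17 = 25.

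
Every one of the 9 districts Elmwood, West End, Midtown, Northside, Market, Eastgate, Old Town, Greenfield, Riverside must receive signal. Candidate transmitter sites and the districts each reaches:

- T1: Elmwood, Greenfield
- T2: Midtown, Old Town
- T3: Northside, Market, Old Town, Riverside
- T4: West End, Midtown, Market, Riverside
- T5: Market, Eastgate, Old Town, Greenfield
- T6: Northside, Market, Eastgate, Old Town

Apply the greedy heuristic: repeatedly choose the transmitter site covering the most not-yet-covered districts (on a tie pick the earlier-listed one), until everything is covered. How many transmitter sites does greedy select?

4

Pick 1: T3 covers 4 new districts (Northside, Market, Old Town, Riverside).
Pick 2: T1 covers 2 new districts (Elmwood, Greenfield).
Pick 3: T4 covers 2 new districts (West End, Midtown).
Pick 4: T5 covers 1 new districts (Eastgate).
Greedy uses 4 transmitter sites. (The true minimum is 3.)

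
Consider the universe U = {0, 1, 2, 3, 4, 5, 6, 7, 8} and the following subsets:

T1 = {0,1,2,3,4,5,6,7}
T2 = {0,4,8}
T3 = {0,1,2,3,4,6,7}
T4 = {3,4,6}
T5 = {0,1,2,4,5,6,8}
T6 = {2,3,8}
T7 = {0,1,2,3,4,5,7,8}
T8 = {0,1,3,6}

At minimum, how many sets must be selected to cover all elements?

2

T1, T2 together cover {0, 1, 2, 3, 4, 5, 6, 7, 8} — every element.
No single set contains all 9 elements, so 2 is optimal.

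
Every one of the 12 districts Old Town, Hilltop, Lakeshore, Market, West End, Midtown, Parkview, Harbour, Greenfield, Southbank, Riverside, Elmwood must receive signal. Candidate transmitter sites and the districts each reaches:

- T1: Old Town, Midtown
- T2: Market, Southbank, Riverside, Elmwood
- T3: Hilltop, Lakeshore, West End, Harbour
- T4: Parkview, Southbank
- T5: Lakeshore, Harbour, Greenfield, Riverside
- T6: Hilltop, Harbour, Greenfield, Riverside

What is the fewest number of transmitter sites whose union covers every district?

T1, T2, T3, T4, T5 together cover {Old Town, Hilltop, Lakeshore, Market, West End, Midtown, Parkview, Harbour, Greenfield, Southbank, Riverside, Elmwood} — every district.
No 4 of the 6 transmitter sites cover everything (all 15 size-4 selections fall short), so 5 is minimum.

5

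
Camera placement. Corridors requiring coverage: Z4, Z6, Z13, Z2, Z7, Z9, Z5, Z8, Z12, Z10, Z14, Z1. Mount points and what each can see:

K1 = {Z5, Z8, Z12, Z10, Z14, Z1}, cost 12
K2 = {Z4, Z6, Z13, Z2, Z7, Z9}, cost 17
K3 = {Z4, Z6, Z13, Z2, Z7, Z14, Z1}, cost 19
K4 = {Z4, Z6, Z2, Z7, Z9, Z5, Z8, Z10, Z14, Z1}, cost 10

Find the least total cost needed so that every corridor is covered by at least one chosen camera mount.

K1, K2 cover every corridor at cost 12 + 17 = 29.
Any cover uses at least 2 camera mounts; among all covering selections none totals below 29.

29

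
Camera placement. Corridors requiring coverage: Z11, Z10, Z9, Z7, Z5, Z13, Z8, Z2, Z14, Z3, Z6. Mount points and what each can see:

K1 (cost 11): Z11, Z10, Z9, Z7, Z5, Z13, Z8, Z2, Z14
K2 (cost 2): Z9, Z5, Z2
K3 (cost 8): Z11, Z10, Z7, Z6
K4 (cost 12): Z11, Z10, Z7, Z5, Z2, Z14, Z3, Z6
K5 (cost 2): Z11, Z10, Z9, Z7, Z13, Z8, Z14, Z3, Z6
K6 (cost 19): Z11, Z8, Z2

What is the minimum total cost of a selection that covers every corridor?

4

K2, K5 cover every corridor at cost 2 + 2 = 4.
Any cover uses at least 2 camera mounts; among all covering selections none totals below 4.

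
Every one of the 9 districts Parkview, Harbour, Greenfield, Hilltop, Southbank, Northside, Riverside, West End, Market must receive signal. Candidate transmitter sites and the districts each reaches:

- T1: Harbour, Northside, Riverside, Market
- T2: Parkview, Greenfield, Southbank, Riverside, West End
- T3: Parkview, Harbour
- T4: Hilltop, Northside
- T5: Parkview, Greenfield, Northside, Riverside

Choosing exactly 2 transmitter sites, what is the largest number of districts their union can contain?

Choosing T1, T2 covers {Parkview, Harbour, Greenfield, Southbank, Northside, Riverside, West End, Market} — 8 districts.
No choice of 2 transmitter sites does better; here Hilltop is left uncovered.

8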